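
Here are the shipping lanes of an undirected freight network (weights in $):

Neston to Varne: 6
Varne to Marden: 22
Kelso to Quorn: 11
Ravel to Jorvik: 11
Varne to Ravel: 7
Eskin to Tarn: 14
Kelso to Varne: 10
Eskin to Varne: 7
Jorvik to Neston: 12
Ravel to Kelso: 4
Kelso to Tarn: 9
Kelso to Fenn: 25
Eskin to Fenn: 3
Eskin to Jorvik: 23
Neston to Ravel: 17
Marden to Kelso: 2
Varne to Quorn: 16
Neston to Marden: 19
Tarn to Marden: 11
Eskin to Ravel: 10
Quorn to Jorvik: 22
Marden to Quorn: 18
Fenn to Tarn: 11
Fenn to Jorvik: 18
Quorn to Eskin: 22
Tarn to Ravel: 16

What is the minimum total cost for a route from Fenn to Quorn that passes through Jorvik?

Shortest Fenn→Jorvik: Fenn → Jorvik = 18
Shortest Jorvik→Quorn: Jorvik → Quorn = 22
Total via Jorvik: 18 + 22 = $40.

$40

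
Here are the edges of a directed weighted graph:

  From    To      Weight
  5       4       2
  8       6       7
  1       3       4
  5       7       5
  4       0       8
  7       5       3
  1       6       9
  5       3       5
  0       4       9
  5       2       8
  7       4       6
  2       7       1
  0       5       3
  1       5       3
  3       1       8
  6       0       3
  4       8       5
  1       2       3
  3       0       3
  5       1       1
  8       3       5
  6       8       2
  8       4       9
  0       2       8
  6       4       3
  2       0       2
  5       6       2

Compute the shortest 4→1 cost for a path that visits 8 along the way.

Shortest 4→8: 4–8 = 5
Best 8 to 1: 8–3–0–5–1 costing 12
Total via 8: 5 + 12 = 17.

17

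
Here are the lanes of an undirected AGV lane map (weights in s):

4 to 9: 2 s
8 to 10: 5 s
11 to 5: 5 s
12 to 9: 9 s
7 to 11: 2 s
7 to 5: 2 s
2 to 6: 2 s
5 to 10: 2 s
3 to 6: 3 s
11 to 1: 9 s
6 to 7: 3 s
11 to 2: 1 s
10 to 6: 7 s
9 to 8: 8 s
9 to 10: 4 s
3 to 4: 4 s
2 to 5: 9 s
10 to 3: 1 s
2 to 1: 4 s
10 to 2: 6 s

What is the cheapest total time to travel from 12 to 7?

17 s

Running Dijkstra from 12:
12: 0
9: 9  (via 12)
4: 11  (via 9)
10: 13  (via 9)
3: 14  (via 10)
5: 15  (via 10)
6: 17  (via 3)
7: 17  (via 5)
Shortest route: 12–9–10–5–7 = 17 s.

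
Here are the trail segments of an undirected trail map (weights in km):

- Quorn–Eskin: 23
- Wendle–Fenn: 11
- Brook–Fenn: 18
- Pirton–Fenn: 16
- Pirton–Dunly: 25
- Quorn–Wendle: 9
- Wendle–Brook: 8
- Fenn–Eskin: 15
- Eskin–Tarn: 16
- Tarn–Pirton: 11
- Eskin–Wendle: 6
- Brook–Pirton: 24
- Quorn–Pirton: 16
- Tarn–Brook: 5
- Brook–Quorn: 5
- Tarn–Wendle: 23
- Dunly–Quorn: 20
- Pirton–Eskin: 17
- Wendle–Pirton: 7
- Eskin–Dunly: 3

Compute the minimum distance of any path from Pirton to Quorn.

16 km

Settle nodes by increasing distance from Pirton:
Pirton: 0
Wendle: 7  (via Pirton)
Tarn: 11  (via Pirton)
Eskin: 13  (via Wendle)
Brook: 15  (via Wendle)
Fenn: 16  (via Pirton)
Dunly: 16  (via Eskin)
Quorn: 16  (via Pirton)
Shortest route: Pirton–Quorn = 16 km.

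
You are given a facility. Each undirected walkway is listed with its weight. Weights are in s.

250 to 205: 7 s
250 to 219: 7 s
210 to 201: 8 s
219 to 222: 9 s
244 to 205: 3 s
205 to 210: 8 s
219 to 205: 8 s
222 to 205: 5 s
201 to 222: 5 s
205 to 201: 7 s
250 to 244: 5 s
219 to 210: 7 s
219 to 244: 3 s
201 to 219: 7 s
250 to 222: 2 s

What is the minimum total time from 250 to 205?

7 s

Compare a few routes:
250 - 219 - 244 - 205: 7+3+3 = 13
250 - 244 - 205: 5+3 = 8
250 - 222 - 201 - 205: 2+5+7 = 14
250 - 205: 7 = 7
Cheapest is 250 - 205 at 7 s.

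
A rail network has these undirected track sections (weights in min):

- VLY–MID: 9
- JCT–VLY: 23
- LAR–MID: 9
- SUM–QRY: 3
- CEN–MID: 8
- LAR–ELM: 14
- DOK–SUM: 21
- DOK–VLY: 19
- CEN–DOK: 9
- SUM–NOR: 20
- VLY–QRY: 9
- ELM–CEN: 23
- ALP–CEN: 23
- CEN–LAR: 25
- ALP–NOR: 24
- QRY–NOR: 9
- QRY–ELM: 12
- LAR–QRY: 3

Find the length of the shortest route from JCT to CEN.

40 min

Candidate routes:
JCT–VLY–DOK–CEN: 23+19+9 = 51
JCT–VLY–MID–CEN: 23+9+8 = 40
Cheapest is JCT–VLY–MID–CEN at 40 min.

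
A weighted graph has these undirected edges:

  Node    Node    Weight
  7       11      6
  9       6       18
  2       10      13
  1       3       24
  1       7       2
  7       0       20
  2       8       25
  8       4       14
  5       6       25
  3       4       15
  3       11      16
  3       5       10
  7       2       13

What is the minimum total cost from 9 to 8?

Compare a few routes:
9 - 6 - 5 - 3 - 1 - 7 - 2 - 8: 18+25+10+24+2+13+25 = 117
9 - 6 - 5 - 3 - 11 - 7 - 2 - 8: 18+25+10+16+6+13+25 = 113
9 - 6 - 5 - 3 - 4 - 8: 18+25+10+15+14 = 82
The minimum is 82 via 9 - 6 - 5 - 3 - 4 - 8.

82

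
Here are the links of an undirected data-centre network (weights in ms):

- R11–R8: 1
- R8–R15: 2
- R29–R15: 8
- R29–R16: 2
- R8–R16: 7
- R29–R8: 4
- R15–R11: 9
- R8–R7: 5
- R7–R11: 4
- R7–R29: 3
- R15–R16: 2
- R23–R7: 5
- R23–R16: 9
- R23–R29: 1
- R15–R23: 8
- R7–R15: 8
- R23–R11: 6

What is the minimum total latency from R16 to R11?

Compare a few routes:
R16 → R29 → R8 → R11: 2+4+1 = 7
R16 → R15 → R8 → R11: 2+2+1 = 5
Cheapest is R16 → R15 → R8 → R11 at 5 ms.

5 ms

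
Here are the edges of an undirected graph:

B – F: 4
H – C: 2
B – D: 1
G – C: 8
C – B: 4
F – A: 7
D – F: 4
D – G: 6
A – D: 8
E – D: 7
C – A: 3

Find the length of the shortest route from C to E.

12

Shortest distances from C:
C: 0
H: 2  (via C)
A: 3  (via C)
B: 4  (via C)
D: 5  (via B)
F: 8  (via B)
G: 8  (via C)
E: 12  (via D)
Shortest route: C → B → D → E = 12.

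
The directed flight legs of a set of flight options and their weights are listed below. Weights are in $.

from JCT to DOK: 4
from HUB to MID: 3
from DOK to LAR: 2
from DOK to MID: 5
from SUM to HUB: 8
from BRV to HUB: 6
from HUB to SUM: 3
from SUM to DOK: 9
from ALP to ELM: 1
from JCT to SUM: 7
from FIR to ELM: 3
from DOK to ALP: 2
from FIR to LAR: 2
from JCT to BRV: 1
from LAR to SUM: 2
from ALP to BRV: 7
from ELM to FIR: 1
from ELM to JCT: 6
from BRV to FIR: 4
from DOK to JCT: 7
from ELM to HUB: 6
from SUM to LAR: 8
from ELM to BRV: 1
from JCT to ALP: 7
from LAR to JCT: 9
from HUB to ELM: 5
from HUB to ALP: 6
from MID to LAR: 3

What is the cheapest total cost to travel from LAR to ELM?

$14

Candidate routes:
LAR–SUM–DOK–ALP–ELM: 2+9+2+1 = 14
LAR–SUM–HUB–ELM: 2+8+5 = 15
The minimum is $14 via LAR–SUM–DOK–ALP–ELM.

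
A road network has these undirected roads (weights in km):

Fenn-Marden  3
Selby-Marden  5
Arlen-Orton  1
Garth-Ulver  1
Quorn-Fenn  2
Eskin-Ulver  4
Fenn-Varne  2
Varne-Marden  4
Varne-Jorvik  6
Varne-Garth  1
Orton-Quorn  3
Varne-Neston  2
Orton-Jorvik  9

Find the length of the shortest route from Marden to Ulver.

Running Dijkstra from Marden:
Marden: 0
Fenn: 3  (via Marden)
Varne: 4  (via Marden)
Quorn: 5  (via Fenn)
Garth: 5  (via Varne)
Selby: 5  (via Marden)
Ulver: 6  (via Garth)
Shortest route: Marden–Varne–Garth–Ulver = 6 km.

6 km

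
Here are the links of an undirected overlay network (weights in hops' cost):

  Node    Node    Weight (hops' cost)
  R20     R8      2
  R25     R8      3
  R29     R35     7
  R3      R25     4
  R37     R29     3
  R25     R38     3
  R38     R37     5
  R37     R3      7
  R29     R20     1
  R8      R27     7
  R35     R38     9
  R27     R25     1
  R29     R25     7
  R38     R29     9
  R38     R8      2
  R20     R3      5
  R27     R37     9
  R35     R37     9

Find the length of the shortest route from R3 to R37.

7 hops' cost

Enumerating some paths:
R3 → R20 → R29 → R37: 5+1+3 = 9
R3 → R25 → R38 → R37: 4+3+5 = 12
R3 → R37: 7 = 7
The minimum is 7 hops' cost via R3 → R37.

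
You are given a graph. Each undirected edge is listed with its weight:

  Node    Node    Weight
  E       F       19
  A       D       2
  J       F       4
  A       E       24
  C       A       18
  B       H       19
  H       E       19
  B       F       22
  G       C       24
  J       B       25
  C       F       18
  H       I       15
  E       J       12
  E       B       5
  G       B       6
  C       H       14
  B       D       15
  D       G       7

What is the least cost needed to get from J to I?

Shortest distances from J:
J: 0
F: 4  (via J)
E: 12  (via J)
B: 17  (via E)
C: 22  (via F)
G: 23  (via B)
D: 30  (via G)
H: 31  (via E)
A: 32  (via D)
I: 46  (via H)
Shortest route: J–E–H–I = 46.

46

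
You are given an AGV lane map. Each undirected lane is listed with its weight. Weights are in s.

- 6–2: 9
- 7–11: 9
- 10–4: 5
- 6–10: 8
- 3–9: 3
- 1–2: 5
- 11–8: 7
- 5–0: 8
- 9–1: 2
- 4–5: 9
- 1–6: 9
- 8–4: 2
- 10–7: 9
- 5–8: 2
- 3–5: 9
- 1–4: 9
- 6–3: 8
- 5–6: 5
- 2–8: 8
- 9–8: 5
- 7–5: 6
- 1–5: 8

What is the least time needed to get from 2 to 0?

Shortest distances from 2:
2: 0
1: 5  (via 2)
9: 7  (via 1)
8: 8  (via 2)
6: 9  (via 2)
3: 10  (via 9)
4: 10  (via 8)
5: 10  (via 8)
10: 15  (via 4)
11: 15  (via 8)
7: 16  (via 5)
0: 18  (via 5)
Shortest route: 2 → 8 → 5 → 0 = 18 s.

18 s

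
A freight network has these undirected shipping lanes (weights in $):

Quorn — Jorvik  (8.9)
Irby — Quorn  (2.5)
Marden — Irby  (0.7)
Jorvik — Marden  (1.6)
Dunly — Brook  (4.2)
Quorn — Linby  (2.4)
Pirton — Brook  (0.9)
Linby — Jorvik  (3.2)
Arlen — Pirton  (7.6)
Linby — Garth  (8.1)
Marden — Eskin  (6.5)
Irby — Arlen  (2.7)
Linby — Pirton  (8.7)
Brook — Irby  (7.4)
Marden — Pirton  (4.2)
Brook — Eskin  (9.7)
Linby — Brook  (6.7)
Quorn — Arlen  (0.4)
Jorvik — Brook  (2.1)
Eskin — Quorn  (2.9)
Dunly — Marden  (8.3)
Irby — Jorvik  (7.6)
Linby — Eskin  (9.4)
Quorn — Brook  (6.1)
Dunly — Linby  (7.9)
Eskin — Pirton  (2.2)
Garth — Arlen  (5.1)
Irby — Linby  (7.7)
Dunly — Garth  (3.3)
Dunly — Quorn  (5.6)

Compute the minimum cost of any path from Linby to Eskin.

$5.3

Shortest distances from Linby:
Linby: 0
Quorn: 2.4  (via Linby)
Arlen: 2.8  (via Quorn)
Jorvik: 3.2  (via Linby)
Marden: 4.8  (via Jorvik)
Irby: 4.9  (via Quorn)
Brook: 5.3  (via Jorvik)
Eskin: 5.3  (via Quorn)
Shortest route: Linby → Quorn → Eskin = $5.3.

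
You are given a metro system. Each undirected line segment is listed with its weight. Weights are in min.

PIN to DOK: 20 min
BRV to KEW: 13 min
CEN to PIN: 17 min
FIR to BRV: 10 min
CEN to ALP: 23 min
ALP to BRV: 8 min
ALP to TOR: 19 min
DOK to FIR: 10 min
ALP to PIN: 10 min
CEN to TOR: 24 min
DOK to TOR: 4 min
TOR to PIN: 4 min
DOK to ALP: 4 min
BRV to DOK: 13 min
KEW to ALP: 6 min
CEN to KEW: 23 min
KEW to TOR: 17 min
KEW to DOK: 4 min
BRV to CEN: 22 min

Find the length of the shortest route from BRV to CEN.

Enumerating some paths:
BRV–ALP–CEN: 8+23 = 31
BRV–CEN: 22 = 22
Cheapest is BRV–CEN at 22 min.

22 min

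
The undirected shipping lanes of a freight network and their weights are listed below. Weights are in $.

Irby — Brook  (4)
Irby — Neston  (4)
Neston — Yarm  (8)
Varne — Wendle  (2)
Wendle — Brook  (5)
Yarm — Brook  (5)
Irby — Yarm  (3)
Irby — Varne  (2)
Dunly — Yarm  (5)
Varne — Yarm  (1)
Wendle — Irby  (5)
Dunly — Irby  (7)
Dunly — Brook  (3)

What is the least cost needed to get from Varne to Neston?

Candidate routes:
Varne - Yarm - Irby - Neston: 1+3+4 = 8
Varne - Yarm - Neston: 1+8 = 9
Varne - Irby - Neston: 2+4 = 6
Cheapest is Varne - Irby - Neston at $6.

$6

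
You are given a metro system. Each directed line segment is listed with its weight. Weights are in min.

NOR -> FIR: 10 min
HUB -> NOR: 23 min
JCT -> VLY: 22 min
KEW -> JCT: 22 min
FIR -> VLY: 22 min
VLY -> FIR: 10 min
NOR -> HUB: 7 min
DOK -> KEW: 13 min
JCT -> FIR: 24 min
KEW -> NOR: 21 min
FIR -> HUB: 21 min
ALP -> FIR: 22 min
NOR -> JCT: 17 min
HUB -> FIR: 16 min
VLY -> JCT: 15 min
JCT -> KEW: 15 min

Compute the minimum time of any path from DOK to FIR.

44 min

Compare a few routes:
DOK → KEW → NOR → HUB → FIR: 13+21+7+16 = 57
DOK → KEW → NOR → FIR: 13+21+10 = 44
DOK → KEW → JCT → FIR: 13+22+24 = 59
Cheapest is DOK → KEW → NOR → FIR at 44 min.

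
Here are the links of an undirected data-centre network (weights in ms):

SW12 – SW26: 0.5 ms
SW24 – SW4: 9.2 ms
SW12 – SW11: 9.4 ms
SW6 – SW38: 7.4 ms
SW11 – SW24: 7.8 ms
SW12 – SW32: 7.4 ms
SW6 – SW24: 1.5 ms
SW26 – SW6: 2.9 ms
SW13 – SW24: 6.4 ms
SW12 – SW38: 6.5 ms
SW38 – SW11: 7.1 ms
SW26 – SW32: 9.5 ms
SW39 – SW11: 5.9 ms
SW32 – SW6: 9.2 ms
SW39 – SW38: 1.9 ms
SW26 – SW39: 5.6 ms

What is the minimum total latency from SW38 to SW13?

Candidate routes:
SW38 - SW39 - SW26 - SW6 - SW24 - SW13: 1.9+5.6+2.9+1.5+6.4 = 18.3
SW38 - SW12 - SW26 - SW6 - SW24 - SW13: 6.5+0.5+2.9+1.5+6.4 = 17.8
SW38 - SW6 - SW24 - SW13: 7.4+1.5+6.4 = 15.3
SW38 - SW11 - SW24 - SW13: 7.1+7.8+6.4 = 21.3
Cheapest is SW38 - SW6 - SW24 - SW13 at 15.3 ms.

15.3 ms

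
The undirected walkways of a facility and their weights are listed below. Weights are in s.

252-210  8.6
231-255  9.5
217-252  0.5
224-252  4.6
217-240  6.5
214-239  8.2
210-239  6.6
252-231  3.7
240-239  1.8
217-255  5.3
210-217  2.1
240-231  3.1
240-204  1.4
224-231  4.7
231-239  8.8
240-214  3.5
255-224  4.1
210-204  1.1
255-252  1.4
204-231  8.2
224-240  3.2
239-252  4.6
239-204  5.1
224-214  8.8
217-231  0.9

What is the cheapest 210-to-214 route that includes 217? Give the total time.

9.6 s

Best 210 to 217: 210 → 217 costing 2.1
Shortest 217→214: 217 → 231 → 240 → 214 = 7.5
Total via 217: 2.1 + 7.5 = 9.6 s.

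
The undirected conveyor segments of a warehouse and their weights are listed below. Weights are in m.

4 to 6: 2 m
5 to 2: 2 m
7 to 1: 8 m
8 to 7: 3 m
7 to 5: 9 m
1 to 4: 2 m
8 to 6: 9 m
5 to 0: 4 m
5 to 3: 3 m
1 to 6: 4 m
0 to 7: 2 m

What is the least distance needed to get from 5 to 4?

16 m

Running Dijkstra from 5:
5: 0
2: 2  (via 5)
3: 3  (via 5)
0: 4  (via 5)
7: 6  (via 0)
8: 9  (via 7)
1: 14  (via 7)
4: 16  (via 1)
Shortest route: 5–0–7–1–4 = 16 m.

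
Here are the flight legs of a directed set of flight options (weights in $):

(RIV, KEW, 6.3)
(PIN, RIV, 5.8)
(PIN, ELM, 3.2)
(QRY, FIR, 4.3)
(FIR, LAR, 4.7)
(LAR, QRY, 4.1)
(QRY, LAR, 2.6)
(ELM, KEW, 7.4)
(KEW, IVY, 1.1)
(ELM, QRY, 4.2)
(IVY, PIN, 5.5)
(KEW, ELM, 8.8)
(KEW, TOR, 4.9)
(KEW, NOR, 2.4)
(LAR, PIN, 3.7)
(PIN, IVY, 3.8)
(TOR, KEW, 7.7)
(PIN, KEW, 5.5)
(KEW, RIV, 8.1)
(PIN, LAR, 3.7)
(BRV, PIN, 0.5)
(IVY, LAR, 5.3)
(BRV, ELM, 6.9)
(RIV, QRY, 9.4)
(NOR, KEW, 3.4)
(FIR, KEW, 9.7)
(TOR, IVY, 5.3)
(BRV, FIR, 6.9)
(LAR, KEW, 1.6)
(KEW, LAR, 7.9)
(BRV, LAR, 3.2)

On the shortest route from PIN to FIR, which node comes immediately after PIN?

Enumerating some paths:
PIN–ELM–QRY–FIR: 3.2+4.2+4.3 = 11.7
PIN–IVY–LAR–QRY–FIR: 3.8+5.3+4.1+4.3 = 17.5
PIN–RIV–QRY–FIR: 5.8+9.4+4.3 = 19.5
PIN–LAR–QRY–FIR: 3.7+4.1+4.3 = 12.1
Cheapest is PIN–ELM–QRY–FIR at $11.7.
So from PIN the first move is to ELM.

ELM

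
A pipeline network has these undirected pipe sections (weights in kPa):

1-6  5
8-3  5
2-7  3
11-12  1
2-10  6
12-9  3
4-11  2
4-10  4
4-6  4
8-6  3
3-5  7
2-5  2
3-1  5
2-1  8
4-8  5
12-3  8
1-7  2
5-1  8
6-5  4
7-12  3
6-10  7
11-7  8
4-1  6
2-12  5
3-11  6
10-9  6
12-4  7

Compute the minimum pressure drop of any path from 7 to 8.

Candidate routes:
7–12–11–4–8: 3+1+2+5 = 11
7–1–6–8: 2+5+3 = 10
The minimum is 10 kPa via 7–1–6–8.

10 kPa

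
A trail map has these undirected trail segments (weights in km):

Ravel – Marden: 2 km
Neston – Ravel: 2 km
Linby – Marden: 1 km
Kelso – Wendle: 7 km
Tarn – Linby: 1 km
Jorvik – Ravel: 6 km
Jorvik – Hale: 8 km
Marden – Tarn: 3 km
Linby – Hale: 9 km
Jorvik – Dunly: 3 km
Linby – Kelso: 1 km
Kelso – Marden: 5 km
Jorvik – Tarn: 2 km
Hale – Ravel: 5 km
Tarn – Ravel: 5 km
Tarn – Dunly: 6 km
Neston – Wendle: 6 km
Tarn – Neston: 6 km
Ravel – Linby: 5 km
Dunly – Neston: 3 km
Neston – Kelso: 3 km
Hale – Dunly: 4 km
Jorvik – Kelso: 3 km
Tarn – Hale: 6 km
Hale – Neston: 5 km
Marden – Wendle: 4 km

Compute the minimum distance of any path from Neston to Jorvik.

6 km

Enumerating some paths:
Neston–Kelso–Jorvik: 3+3 = 6
Neston–Kelso–Linby–Tarn–Jorvik: 3+1+1+2 = 7
Cheapest is Neston–Kelso–Jorvik at 6 km.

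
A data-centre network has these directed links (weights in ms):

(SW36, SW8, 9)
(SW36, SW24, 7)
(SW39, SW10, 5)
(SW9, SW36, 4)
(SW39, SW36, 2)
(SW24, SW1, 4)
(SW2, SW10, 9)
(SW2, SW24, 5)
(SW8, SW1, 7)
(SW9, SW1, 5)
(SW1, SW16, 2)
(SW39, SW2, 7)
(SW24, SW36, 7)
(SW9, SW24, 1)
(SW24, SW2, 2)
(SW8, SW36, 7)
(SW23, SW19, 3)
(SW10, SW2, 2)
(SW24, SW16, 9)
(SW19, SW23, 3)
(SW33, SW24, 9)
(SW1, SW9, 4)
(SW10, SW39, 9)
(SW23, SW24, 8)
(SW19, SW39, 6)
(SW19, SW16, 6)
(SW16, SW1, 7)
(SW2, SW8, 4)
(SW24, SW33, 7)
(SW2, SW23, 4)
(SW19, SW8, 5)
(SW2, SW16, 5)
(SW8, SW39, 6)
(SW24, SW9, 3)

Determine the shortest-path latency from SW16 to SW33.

Candidate routes:
SW16 - SW1 - SW9 - SW24 - SW33: 7+4+1+7 = 19
SW16 - SW1 - SW9 - SW36 - SW24 - SW33: 7+4+4+7+7 = 29
Cheapest is SW16 - SW1 - SW9 - SW24 - SW33 at 19 ms.

19 ms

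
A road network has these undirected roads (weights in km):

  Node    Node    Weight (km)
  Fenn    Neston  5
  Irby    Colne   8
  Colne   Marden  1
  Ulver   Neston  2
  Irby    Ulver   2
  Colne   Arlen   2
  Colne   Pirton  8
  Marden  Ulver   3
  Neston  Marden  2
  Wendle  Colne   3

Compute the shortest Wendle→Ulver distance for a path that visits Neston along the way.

Best Wendle to Neston: Wendle → Colne → Marden → Neston costing 6
Shortest Neston→Ulver: Neston → Ulver = 2
Total via Neston: 6 + 2 = 8 km.

8 km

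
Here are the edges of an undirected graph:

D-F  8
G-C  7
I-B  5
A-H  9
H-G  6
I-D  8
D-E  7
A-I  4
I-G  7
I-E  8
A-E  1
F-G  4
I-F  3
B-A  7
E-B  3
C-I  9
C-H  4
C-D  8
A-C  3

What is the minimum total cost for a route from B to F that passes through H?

21

Best B to H: B → E → A → C → H costing 11
Best H to F: H → G → F costing 10
Total via H: 11 + 10 = 21.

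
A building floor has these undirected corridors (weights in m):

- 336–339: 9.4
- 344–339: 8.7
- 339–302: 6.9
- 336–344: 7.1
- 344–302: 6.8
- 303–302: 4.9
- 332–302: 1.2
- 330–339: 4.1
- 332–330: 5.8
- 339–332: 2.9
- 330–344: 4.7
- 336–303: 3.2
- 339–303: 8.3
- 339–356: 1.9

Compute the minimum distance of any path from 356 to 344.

Enumerating some paths:
356–339–330–344: 1.9+4.1+4.7 = 10.7
356–339–344: 1.9+8.7 = 10.6
Cheapest is 356–339–344 at 10.6 m.

10.6 m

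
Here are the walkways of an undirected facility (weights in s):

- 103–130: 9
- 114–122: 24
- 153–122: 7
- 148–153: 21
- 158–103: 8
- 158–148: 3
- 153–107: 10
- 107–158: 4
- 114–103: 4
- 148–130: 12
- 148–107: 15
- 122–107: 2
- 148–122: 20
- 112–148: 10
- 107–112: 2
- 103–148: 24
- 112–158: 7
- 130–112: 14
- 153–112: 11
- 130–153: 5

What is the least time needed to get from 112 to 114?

18 s

Shortest distances from 112:
112: 0
107: 2  (via 112)
122: 4  (via 107)
158: 6  (via 107)
148: 9  (via 158)
153: 11  (via 112)
103: 14  (via 158)
130: 14  (via 112)
114: 18  (via 103)
Shortest route: 112–107–158–103–114 = 18 s.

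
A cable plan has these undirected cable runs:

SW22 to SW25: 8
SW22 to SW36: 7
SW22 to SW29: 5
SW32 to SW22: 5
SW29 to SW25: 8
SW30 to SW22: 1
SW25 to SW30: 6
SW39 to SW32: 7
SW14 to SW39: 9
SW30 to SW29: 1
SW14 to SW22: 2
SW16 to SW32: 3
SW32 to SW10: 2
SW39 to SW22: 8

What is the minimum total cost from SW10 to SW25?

Settle nodes by increasing distance from SW10:
SW10: 0
SW32: 2  (via SW10)
SW16: 5  (via SW32)
SW22: 7  (via SW32)
SW30: 8  (via SW22)
SW14: 9  (via SW22)
SW39: 9  (via SW32)
SW29: 9  (via SW30)
SW36: 14  (via SW22)
SW25: 14  (via SW30)
Shortest route: SW10 → SW32 → SW22 → SW30 → SW25 = 14.

14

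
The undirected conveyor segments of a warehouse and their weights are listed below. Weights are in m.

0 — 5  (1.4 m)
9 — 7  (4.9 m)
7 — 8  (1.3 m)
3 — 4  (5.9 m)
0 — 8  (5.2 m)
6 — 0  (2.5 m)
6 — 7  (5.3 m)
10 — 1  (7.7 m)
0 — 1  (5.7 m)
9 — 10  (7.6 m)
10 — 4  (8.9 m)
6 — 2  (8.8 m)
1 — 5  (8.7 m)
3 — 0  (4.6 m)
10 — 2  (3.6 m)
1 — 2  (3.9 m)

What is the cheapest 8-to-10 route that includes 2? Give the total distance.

18.4 m

Best 8 to 2: 8 → 0 → 1 → 2 costing 14.8
Shortest 2→10: 2 → 10 = 3.6
Total via 2: 14.8 + 3.6 = 18.4 m.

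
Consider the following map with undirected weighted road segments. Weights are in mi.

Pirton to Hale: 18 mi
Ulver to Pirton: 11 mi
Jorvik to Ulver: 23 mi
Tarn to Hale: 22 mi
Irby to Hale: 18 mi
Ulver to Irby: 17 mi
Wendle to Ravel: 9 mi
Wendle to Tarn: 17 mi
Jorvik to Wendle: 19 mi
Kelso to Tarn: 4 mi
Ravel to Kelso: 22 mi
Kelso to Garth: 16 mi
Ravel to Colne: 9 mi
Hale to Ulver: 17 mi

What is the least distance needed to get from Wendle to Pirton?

53 mi

Enumerating some paths:
Wendle–Jorvik–Ulver–Pirton: 19+23+11 = 53
Wendle–Tarn–Hale–Pirton: 17+22+18 = 57
Cheapest is Wendle–Jorvik–Ulver–Pirton at 53 mi.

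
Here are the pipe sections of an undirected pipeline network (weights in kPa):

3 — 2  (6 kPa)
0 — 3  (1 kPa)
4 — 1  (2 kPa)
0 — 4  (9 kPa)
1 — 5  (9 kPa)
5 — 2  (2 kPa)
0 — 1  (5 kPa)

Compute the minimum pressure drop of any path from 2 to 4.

13 kPa

Settle nodes by increasing distance from 2:
2: 0
5: 2  (via 2)
3: 6  (via 2)
0: 7  (via 3)
1: 11  (via 5)
4: 13  (via 1)
Shortest route: 2 → 5 → 1 → 4 = 13 kPa.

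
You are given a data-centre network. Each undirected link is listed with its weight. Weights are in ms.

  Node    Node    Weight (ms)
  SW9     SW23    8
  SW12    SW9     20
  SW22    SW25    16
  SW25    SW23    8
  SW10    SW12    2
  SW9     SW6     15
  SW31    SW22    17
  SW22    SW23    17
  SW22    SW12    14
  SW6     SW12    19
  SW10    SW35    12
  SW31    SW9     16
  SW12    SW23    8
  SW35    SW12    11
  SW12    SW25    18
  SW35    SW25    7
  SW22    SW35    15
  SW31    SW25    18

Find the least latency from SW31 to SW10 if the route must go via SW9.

Best SW31 to SW9: SW31 → SW9 costing 16
Best SW9 to SW10: SW9 → SW23 → SW12 → SW10 costing 18
Total via SW9: 16 + 18 = 34 ms.

34 ms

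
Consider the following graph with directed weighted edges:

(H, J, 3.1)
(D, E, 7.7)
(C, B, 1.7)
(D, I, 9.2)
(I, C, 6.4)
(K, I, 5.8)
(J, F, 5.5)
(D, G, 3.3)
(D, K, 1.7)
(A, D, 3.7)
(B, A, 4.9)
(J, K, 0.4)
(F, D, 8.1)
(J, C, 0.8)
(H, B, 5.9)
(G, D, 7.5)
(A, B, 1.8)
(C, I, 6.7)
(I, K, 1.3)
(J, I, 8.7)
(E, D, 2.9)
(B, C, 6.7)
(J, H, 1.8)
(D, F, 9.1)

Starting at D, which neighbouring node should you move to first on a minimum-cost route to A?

K

Candidate routes:
D → K → I → C → B → A: 1.7+5.8+6.4+1.7+4.9 = 20.5
D → I → C → B → A: 9.2+6.4+1.7+4.9 = 22.2
Cheapest is D → K → I → C → B → A at 20.5.
So from D the first move is to K.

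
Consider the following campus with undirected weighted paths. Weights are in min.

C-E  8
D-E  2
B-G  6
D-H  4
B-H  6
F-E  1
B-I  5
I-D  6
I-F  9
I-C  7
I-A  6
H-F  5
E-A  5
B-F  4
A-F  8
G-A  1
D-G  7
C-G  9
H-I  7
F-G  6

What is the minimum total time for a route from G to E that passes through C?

Shortest G→C: G–C = 9
Shortest C→E: C–E = 8
Total via C: 9 + 8 = 17 min.

17 min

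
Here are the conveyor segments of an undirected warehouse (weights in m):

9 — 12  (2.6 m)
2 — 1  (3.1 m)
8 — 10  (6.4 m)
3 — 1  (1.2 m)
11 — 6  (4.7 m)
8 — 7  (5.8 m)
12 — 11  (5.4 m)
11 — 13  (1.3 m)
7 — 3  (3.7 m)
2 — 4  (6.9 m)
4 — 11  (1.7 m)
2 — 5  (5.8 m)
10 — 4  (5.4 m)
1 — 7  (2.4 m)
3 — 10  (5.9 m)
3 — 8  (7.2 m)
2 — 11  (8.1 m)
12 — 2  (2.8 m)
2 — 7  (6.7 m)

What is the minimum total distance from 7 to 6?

Settle nodes by increasing distance from 7:
7: 0
1: 2.4  (via 7)
3: 3.6  (via 1)
2: 5.5  (via 1)
8: 5.8  (via 7)
12: 8.3  (via 2)
10: 9.5  (via 3)
9: 10.9  (via 12)
5: 11.3  (via 2)
4: 12.4  (via 2)
11: 13.6  (via 2)
13: 14.9  (via 11)
6: 18.3  (via 11)
Shortest route: 7 → 1 → 2 → 11 → 6 = 18.3 m.

18.3 m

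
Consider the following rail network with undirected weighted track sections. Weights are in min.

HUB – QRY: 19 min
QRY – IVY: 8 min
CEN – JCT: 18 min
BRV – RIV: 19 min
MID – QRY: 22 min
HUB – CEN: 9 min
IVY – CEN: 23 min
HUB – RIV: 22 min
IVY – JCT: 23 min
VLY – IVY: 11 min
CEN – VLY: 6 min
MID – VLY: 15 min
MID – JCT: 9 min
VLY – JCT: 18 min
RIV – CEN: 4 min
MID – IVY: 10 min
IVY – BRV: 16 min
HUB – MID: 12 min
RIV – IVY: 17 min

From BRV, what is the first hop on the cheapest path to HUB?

RIV

Candidate routes:
BRV - IVY - MID - HUB: 16+10+12 = 38
BRV - RIV - CEN - HUB: 19+4+9 = 32
The minimum is 32 min via BRV - RIV - CEN - HUB.
So from BRV the first move is to RIV.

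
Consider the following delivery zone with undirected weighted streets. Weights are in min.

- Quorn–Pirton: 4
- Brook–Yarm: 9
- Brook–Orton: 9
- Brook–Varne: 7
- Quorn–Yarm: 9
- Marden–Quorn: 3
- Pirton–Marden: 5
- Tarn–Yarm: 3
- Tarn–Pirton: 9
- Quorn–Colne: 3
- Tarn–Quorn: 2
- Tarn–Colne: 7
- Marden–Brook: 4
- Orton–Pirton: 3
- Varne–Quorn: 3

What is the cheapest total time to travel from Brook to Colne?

10 min

Compare a few routes:
Brook → Marden → Quorn → Tarn → Colne: 4+3+2+7 = 16
Brook → Marden → Quorn → Colne: 4+3+3 = 10
Brook → Varne → Quorn → Colne: 7+3+3 = 13
Brook → Marden → Pirton → Quorn → Colne: 4+5+4+3 = 16
The minimum is 10 min via Brook → Marden → Quorn → Colne.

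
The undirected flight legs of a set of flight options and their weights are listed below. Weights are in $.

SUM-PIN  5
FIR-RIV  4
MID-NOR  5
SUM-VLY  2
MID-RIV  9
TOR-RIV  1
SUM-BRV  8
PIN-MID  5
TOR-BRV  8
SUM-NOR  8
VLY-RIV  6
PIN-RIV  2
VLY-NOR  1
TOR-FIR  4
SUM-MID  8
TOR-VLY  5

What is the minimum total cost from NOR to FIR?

$10

Shortest distances from NOR:
NOR: 0
VLY: 1  (via NOR)
SUM: 3  (via VLY)
MID: 5  (via NOR)
TOR: 6  (via VLY)
RIV: 7  (via VLY)
PIN: 8  (via SUM)
FIR: 10  (via TOR)
Shortest route: NOR → VLY → TOR → FIR = $10.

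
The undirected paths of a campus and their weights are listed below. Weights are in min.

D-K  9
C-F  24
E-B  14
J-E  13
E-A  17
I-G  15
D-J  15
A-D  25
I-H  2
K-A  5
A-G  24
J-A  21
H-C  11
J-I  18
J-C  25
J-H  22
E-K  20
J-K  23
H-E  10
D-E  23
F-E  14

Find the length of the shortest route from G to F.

Running Dijkstra from G:
G: 0
I: 15  (via G)
H: 17  (via I)
A: 24  (via G)
E: 27  (via H)
C: 28  (via H)
K: 29  (via A)
J: 33  (via I)
D: 38  (via K)
B: 41  (via E)
F: 41  (via E)
Shortest route: G → I → H → E → F = 41 min.

41 min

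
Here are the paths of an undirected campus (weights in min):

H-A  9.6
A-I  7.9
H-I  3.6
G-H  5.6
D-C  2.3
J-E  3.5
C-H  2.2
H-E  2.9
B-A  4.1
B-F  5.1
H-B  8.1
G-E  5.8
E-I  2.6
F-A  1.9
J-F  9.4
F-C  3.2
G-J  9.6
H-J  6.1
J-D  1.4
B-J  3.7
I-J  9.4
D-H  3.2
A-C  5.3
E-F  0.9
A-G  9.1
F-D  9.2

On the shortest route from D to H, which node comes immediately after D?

Compare a few routes:
D - H: 3.2 = 3.2
D - C - H: 2.3+2.2 = 4.5
The minimum is 3.2 min via D - H.
So from D the first move is to H.

H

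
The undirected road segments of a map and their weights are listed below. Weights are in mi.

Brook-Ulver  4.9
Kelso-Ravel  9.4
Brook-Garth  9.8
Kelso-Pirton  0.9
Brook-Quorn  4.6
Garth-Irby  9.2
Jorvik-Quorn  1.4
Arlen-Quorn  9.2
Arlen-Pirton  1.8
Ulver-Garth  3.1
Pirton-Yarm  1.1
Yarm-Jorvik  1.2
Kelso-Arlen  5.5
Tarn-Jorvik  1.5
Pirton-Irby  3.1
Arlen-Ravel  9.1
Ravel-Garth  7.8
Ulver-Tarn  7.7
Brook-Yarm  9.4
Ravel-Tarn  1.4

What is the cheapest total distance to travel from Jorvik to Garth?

Settle nodes by increasing distance from Jorvik:
Jorvik: 0
Yarm: 1.2  (via Jorvik)
Quorn: 1.4  (via Jorvik)
Tarn: 1.5  (via Jorvik)
Pirton: 2.3  (via Yarm)
Ravel: 2.9  (via Tarn)
Kelso: 3.2  (via Pirton)
Arlen: 4.1  (via Pirton)
Irby: 5.4  (via Pirton)
Brook: 6  (via Quorn)
Ulver: 9.2  (via Tarn)
Garth: 10.7  (via Ravel)
Shortest route: Jorvik–Tarn–Ravel–Garth = 10.7 mi.

10.7 mi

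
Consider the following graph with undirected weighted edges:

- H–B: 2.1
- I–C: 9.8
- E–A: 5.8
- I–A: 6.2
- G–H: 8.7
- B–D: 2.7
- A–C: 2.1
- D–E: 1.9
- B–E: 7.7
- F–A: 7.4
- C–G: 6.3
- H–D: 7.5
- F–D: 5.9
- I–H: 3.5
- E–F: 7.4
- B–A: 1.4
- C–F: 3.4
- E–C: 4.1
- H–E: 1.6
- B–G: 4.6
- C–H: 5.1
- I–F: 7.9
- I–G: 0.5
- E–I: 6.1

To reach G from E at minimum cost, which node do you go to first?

Candidate routes:
E - H - I - G: 1.6+3.5+0.5 = 5.6
E - I - G: 6.1+0.5 = 6.6
Cheapest is E - H - I - G at 5.6.
So from E the first move is to H.

H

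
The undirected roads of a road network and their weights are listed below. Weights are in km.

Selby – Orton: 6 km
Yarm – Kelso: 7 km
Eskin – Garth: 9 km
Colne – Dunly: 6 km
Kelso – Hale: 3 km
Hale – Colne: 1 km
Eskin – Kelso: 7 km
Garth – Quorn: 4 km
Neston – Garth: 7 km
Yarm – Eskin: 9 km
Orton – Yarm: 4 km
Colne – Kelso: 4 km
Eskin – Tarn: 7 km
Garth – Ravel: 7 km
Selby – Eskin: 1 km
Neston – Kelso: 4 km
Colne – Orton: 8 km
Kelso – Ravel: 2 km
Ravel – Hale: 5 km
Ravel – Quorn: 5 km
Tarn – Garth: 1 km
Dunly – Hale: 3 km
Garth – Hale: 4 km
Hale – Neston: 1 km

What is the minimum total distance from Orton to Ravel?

Candidate routes:
Orton → Colne → Hale → Kelso → Ravel: 8+1+3+2 = 14
Orton → Colne → Kelso → Ravel: 8+4+2 = 14
Orton → Yarm → Kelso → Ravel: 4+7+2 = 13
Cheapest is Orton → Yarm → Kelso → Ravel at 13 km.

13 km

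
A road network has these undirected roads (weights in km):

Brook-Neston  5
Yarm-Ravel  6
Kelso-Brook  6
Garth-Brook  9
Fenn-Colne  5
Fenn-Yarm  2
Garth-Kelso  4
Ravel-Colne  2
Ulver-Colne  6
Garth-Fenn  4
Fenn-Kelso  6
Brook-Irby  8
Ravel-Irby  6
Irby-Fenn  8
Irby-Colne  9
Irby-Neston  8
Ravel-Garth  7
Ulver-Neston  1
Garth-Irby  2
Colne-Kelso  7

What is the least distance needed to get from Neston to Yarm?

14 km

Running Dijkstra from Neston:
Neston: 0
Ulver: 1  (via Neston)
Brook: 5  (via Neston)
Colne: 7  (via Ulver)
Irby: 8  (via Neston)
Ravel: 9  (via Colne)
Garth: 10  (via Irby)
Kelso: 11  (via Brook)
Fenn: 12  (via Colne)
Yarm: 14  (via Fenn)
Shortest route: Neston → Ulver → Colne → Fenn → Yarm = 14 km.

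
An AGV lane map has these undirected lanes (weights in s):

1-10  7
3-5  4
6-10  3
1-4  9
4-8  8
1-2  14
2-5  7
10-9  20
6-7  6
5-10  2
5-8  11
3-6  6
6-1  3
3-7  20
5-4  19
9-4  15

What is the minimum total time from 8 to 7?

22 s

Candidate routes:
8–5–10–6–7: 11+2+3+6 = 22
8–5–3–6–7: 11+4+6+6 = 27
8–4–1–6–7: 8+9+3+6 = 26
The minimum is 22 s via 8–5–10–6–7.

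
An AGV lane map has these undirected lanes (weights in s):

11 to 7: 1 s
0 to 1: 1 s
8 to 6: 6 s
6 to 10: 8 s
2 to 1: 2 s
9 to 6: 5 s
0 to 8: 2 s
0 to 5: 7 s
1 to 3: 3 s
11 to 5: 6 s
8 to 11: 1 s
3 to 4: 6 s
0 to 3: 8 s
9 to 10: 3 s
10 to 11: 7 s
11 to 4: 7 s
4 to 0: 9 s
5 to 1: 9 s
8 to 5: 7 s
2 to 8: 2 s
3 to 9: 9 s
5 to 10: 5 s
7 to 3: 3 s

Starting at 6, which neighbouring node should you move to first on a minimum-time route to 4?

Candidate routes:
6–8–11–4: 6+1+7 = 14
6–8–0–4: 6+2+9 = 17
6–8–11–7–3–4: 6+1+1+3+6 = 17
Cheapest is 6–8–11–4 at 14 s.
So from 6 the first move is to 8.

8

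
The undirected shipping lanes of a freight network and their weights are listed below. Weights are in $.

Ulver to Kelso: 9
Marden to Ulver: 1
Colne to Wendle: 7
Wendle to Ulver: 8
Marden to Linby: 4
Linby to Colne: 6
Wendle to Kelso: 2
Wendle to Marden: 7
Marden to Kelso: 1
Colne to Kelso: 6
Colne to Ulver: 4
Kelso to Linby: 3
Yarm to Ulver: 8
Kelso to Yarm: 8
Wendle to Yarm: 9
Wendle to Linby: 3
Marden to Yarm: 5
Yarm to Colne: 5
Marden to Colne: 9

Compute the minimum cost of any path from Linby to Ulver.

Shortest distances from Linby:
Linby: 0
Wendle: 3  (via Linby)
Kelso: 3  (via Linby)
Marden: 4  (via Linby)
Ulver: 5  (via Marden)
Shortest route: Linby–Marden–Ulver = $5.

$5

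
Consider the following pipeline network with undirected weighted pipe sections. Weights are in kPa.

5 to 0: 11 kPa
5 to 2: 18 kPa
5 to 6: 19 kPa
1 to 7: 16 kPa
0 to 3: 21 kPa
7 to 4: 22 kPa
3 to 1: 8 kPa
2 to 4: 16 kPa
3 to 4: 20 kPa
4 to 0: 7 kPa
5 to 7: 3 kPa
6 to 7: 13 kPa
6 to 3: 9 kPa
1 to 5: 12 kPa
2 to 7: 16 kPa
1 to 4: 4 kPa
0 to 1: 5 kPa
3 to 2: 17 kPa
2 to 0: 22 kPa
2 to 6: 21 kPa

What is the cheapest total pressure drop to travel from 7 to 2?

Candidate routes:
7 → 6 → 2: 13+21 = 34
7 → 5 → 2: 3+18 = 21
7 → 2: 16 = 16
The minimum is 16 kPa via 7 → 2.

16 kPa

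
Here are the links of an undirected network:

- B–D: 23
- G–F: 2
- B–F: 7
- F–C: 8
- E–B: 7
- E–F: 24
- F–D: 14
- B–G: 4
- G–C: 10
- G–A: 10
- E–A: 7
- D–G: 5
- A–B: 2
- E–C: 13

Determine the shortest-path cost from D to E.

16

Enumerating some paths:
D - G - B - E: 5+4+7 = 16
D - G - F - B - E: 5+2+7+7 = 21
D - G - B - A - E: 5+4+2+7 = 18
D - G - A - E: 5+10+7 = 22
The minimum is 16 via D - G - B - E.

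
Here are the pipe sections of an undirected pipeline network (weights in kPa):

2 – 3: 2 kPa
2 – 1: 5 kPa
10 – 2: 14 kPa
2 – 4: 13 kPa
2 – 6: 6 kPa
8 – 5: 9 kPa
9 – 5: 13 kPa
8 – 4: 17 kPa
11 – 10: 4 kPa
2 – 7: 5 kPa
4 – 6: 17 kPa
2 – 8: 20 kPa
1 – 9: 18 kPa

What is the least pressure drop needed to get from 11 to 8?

Candidate routes:
11 - 10 - 2 - 4 - 8: 4+14+13+17 = 48
11 - 10 - 2 - 8: 4+14+20 = 38
The minimum is 38 kPa via 11 - 10 - 2 - 8.

38 kPa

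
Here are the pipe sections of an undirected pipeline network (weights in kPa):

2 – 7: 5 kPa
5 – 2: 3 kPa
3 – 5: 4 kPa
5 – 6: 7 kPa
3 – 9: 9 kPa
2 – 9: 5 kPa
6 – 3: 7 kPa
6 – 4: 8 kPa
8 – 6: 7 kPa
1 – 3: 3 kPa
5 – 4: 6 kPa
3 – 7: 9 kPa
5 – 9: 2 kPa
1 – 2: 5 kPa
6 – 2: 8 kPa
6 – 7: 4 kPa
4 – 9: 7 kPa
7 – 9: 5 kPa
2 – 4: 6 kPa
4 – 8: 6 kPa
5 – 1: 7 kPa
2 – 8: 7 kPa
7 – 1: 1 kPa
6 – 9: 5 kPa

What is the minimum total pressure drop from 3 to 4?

Compare a few routes:
3–5–4: 4+6 = 10
3–5–9–4: 4+2+7 = 13
3–1–2–4: 3+5+6 = 14
3–5–2–4: 4+3+6 = 13
The minimum is 10 kPa via 3–5–4.

10 kPa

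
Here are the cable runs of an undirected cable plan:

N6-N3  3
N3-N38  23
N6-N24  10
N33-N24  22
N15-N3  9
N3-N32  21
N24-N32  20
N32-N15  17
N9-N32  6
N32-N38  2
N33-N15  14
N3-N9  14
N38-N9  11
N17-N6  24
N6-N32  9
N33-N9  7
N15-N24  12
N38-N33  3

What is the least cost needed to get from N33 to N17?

Running Dijkstra from N33:
N33: 0
N38: 3  (via N33)
N32: 5  (via N38)
N9: 7  (via N33)
N6: 14  (via N32)
N15: 14  (via N33)
N3: 17  (via N6)
N24: 22  (via N33)
N17: 38  (via N6)
Shortest route: N33–N38–N32–N6–N17 = 38.

38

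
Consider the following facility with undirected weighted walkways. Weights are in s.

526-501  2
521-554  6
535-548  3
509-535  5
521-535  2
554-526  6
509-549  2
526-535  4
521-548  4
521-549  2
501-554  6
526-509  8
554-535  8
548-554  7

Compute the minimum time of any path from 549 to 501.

10 s

Running Dijkstra from 549:
549: 0
509: 2  (via 549)
521: 2  (via 549)
535: 4  (via 521)
548: 6  (via 521)
554: 8  (via 521)
526: 8  (via 535)
501: 10  (via 526)
Shortest route: 549 → 521 → 535 → 526 → 501 = 10 s.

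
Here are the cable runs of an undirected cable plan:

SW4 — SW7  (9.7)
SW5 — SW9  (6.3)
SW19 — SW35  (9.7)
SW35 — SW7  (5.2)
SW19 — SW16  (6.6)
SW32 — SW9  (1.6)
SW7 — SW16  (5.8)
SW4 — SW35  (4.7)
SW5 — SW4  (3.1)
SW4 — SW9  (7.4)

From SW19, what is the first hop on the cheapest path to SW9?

SW35

Candidate routes:
SW19–SW35–SW4–SW9: 9.7+4.7+7.4 = 21.8
SW19–SW35–SW4–SW5–SW9: 9.7+4.7+3.1+6.3 = 23.8
Cheapest is SW19–SW35–SW4–SW9 at 21.8.
So from SW19 the first move is to SW35.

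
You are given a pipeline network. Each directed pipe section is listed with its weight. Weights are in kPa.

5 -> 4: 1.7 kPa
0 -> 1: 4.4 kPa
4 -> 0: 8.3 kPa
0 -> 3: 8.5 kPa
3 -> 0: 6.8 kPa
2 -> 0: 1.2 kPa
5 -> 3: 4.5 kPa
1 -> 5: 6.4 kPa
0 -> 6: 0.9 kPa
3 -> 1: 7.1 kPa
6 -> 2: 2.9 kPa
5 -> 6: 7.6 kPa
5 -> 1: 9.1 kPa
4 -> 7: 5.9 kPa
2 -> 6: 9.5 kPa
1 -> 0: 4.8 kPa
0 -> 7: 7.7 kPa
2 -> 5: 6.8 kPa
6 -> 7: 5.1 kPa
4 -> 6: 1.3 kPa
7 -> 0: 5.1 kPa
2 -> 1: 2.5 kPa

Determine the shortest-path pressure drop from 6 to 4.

11.4 kPa

Candidate routes:
6 → 2 → 1 → 5 → 4: 2.9+2.5+6.4+1.7 = 13.5
6 → 2 → 5 → 4: 2.9+6.8+1.7 = 11.4
6 → 2 → 0 → 1 → 5 → 4: 2.9+1.2+4.4+6.4+1.7 = 16.6
Cheapest is 6 → 2 → 5 → 4 at 11.4 kPa.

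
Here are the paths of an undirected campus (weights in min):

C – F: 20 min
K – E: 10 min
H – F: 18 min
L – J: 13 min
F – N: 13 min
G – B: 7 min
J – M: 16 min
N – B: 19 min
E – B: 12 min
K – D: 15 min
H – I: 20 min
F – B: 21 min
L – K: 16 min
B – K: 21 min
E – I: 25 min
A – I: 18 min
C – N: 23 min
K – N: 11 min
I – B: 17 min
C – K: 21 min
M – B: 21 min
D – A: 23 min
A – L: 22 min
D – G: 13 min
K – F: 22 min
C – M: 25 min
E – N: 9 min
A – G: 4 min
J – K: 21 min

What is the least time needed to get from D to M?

Shortest distances from D:
D: 0
G: 13  (via D)
K: 15  (via D)
A: 17  (via G)
B: 20  (via G)
E: 25  (via K)
N: 26  (via K)
L: 31  (via K)
I: 35  (via A)
C: 36  (via K)
J: 36  (via K)
F: 37  (via K)
M: 41  (via B)
Shortest route: D → G → B → M = 41 min.

41 min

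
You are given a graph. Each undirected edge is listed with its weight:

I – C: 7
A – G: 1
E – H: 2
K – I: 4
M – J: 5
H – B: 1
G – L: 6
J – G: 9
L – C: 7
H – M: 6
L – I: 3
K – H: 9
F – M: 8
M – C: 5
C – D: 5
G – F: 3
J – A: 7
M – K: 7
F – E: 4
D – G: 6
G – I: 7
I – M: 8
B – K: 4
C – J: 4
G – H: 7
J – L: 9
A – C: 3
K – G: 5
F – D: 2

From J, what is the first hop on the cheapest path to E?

Enumerating some paths:
J - M - H - E: 5+6+2 = 13
J - C - A - G - F - E: 4+3+1+3+4 = 15
J - A - G - F - E: 7+1+3+4 = 15
The minimum is 13 via J - M - H - E.
So from J the first move is to M.

M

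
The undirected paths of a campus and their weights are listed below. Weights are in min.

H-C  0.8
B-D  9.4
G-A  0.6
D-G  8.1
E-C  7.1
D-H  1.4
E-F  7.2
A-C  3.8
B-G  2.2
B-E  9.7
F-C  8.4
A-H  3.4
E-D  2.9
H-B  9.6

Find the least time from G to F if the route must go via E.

15.5 min

Best G to E: G → A → H → D → E costing 8.3
Shortest E→F: E → F = 7.2
Total via E: 8.3 + 7.2 = 15.5 min.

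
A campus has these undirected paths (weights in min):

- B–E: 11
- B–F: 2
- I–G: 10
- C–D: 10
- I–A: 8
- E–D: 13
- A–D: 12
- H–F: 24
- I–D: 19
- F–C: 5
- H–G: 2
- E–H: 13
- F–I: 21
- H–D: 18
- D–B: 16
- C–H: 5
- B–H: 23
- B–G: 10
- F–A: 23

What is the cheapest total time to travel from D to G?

17 min

Enumerating some paths:
D–H–G: 18+2 = 20
D–C–F–B–G: 10+5+2+10 = 27
D–C–H–G: 10+5+2 = 17
D–B–G: 16+10 = 26
Cheapest is D–C–H–G at 17 min.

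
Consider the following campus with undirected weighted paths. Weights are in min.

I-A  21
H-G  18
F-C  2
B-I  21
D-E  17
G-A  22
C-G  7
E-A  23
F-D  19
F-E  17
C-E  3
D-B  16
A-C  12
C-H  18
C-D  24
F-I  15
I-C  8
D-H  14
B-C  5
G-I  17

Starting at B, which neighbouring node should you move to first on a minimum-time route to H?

Compare a few routes:
B - C - E - D - H: 5+3+17+14 = 39
B - C - H: 5+18 = 23
B - D - H: 16+14 = 30
B - C - G - H: 5+7+18 = 30
Cheapest is B - C - H at 23 min.
So from B the first move is to C.

C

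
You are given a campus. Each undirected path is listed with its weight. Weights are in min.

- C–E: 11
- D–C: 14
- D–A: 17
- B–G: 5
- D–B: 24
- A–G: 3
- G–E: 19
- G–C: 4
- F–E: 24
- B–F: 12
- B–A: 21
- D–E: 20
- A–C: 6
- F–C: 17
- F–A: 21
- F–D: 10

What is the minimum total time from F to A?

20 min

Shortest distances from F:
F: 0
D: 10  (via F)
B: 12  (via F)
C: 17  (via F)
G: 17  (via B)
A: 20  (via G)
Shortest route: F → B → G → A = 20 min.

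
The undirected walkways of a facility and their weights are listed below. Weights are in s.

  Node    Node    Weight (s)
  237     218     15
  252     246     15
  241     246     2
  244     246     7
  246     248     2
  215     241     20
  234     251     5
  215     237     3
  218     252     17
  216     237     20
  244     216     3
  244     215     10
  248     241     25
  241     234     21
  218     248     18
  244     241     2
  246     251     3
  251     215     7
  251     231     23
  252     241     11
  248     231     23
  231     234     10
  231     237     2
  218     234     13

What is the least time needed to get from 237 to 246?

Compare a few routes:
237–215–244–241–246: 3+10+2+2 = 17
237–215–251–246: 3+7+3 = 13
The minimum is 13 s via 237–215–251–246.

13 s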